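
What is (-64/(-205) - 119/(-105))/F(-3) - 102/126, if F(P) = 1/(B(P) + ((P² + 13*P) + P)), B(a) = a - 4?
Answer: -16827/287 ≈ -58.631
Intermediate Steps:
B(a) = -4 + a
F(P) = 1/(-4 + P² + 15*P) (F(P) = 1/((-4 + P) + ((P² + 13*P) + P)) = 1/((-4 + P) + (P² + 14*P)) = 1/(-4 + P² + 15*P))
(-64/(-205) - 119/(-105))/F(-3) - 102/126 = (-64/(-205) - 119/(-105))/(1/(-4 + (-3)² + 15*(-3))) - 102/126 = (-64*(-1/205) - 119*(-1/105))/(1/(-4 + 9 - 45)) - 102*1/126 = (64/205 + 17/15)/(1/(-40)) - 17/21 = 889/(615*(-1/40)) - 17/21 = (889/615)*(-40) - 17/21 = -7112/123 - 17/21 = -16827/287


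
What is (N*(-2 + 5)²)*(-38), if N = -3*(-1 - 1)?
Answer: -2052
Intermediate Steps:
N = 6 (N = -3*(-2) = 6)
(N*(-2 + 5)²)*(-38) = (6*(-2 + 5)²)*(-38) = (6*3²)*(-38) = (6*9)*(-38) = 54*(-38) = -2052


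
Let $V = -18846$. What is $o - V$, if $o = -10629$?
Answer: $8217$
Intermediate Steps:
$o - V = -10629 - -18846 = -10629 + 18846 = 8217$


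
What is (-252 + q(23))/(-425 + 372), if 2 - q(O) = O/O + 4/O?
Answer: 109/23 ≈ 4.7391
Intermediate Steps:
q(O) = 1 - 4/O (q(O) = 2 - (O/O + 4/O) = 2 - (1 + 4/O) = 2 + (-1 - 4/O) = 1 - 4/O)
(-252 + q(23))/(-425 + 372) = (-252 + (-4 + 23)/23)/(-425 + 372) = (-252 + (1/23)*19)/(-53) = (-252 + 19/23)*(-1/53) = -5777/23*(-1/53) = 109/23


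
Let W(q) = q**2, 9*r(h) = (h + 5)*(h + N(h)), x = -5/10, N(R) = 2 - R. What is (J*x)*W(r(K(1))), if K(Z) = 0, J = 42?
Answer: -700/27 ≈ -25.926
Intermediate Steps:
x = -1/2 (x = -5*1/10 = -1/2 ≈ -0.50000)
r(h) = 10/9 + 2*h/9 (r(h) = ((h + 5)*(h + (2 - h)))/9 = ((5 + h)*2)/9 = (10 + 2*h)/9 = 10/9 + 2*h/9)
(J*x)*W(r(K(1))) = (42*(-1/2))*(10/9 + (2/9)*0)**2 = -21*(10/9 + 0)**2 = -21*(10/9)**2 = -21*100/81 = -700/27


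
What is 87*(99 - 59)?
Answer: 3480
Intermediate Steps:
87*(99 - 59) = 87*40 = 3480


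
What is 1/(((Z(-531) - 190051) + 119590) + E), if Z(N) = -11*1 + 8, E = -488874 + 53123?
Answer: -1/506215 ≈ -1.9754e-6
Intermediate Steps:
E = -435751
Z(N) = -3 (Z(N) = -11 + 8 = -3)
1/(((Z(-531) - 190051) + 119590) + E) = 1/(((-3 - 190051) + 119590) - 435751) = 1/((-190054 + 119590) - 435751) = 1/(-70464 - 435751) = 1/(-506215) = -1/506215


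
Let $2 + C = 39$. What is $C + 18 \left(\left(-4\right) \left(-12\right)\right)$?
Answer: $901$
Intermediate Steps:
$C = 37$ ($C = -2 + 39 = 37$)
$C + 18 \left(\left(-4\right) \left(-12\right)\right) = 37 + 18 \left(\left(-4\right) \left(-12\right)\right) = 37 + 18 \cdot 48 = 37 + 864 = 901$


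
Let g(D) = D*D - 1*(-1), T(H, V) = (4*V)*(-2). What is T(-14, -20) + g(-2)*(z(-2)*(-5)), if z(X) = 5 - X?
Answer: -15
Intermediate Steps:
T(H, V) = -8*V
g(D) = 1 + D² (g(D) = D² + 1 = 1 + D²)
T(-14, -20) + g(-2)*(z(-2)*(-5)) = -8*(-20) + (1 + (-2)²)*((5 - 1*(-2))*(-5)) = 160 + (1 + 4)*((5 + 2)*(-5)) = 160 + 5*(7*(-5)) = 160 + 5*(-35) = 160 - 175 = -15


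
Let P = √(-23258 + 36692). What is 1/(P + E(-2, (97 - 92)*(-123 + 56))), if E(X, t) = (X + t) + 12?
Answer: -325/92191 - √13434/92191 ≈ -0.0047825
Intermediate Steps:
E(X, t) = 12 + X + t
P = √13434 ≈ 115.91
1/(P + E(-2, (97 - 92)*(-123 + 56))) = 1/(√13434 + (12 - 2 + (97 - 92)*(-123 + 56))) = 1/(√13434 + (12 - 2 + 5*(-67))) = 1/(√13434 + (12 - 2 - 335)) = 1/(√13434 - 325) = 1/(-325 + √13434)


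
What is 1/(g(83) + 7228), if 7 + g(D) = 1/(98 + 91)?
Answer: 189/1364770 ≈ 0.00013848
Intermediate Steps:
g(D) = -1322/189 (g(D) = -7 + 1/(98 + 91) = -7 + 1/189 = -1322/189)
1/(g(83) + 7228) = 1/(-1322/189 + 7228) = 1/(1364770/189) = 189/1364770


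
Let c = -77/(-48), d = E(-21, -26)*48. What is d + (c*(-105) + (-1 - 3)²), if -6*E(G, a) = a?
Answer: 889/16 ≈ 55.563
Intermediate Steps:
E(G, a) = -a/6
d = 208 (d = -⅙*(-26)*48 = (13/3)*48 = 208)
c = 77/48 (c = -77*(-1/48) = 77/48 ≈ 1.6042)
d + (c*(-105) + (-1 - 3)²) = 208 + ((77/48)*(-105) + (-1 - 3)²) = 208 + (-2695/16 + (-4)²) = 208 + (-2695/16 + 16) = 208 - 2439/16 = 889/16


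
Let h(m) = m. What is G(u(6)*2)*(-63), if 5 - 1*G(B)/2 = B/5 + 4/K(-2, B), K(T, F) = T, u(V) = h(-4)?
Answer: -5418/5 ≈ -1083.6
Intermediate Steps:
u(V) = -4
G(B) = 14 - 2*B/5 (G(B) = 10 - 2*(B/5 + 4/(-2)) = 10 - 2*(B*(1/5) + 4*(-1/2)) = 10 - 2*(B/5 - 2) = 10 - 2*(-2 + B/5) = 10 + (4 - 2*B/5) = 14 - 2*B/5)
G(u(6)*2)*(-63) = (14 - (-8)*2/5)*(-63) = (14 - 2/5*(-8))*(-63) = (14 + 16/5)*(-63) = (86/5)*(-63) = -5418/5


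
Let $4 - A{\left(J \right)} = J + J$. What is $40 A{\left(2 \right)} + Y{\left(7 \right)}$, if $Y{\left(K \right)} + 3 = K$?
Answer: $4$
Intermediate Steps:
$Y{\left(K \right)} = -3 + K$
$A{\left(J \right)} = 4 - 2 J$ ($A{\left(J \right)} = 4 - \left(J + J\right) = 4 - 2 J$)
$40 A{\left(2 \right)} + Y{\left(7 \right)} = 40 \left(4 - 4\right) + \left(-3 + 7\right) = 40 \left(4 - 4\right) + 4 = 40 \cdot 0 + 4 = 0 + 4 = 4$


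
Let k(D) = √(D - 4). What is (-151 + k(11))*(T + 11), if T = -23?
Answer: 1812 - 12*√7 ≈ 1780.3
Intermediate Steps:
k(D) = √(-4 + D)
(-151 + k(11))*(T + 11) = (-151 + √(-4 + 11))*(-23 + 11) = (-151 + √7)*(-12) = 1812 - 12*√7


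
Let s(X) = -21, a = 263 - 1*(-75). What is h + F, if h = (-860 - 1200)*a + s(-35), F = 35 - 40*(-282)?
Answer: -684986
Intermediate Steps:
a = 338 (a = 263 + 75 = 338)
F = 11315 (F = 35 + 11280 = 11315)
h = -696301 (h = (-860 - 1200)*338 - 21 = -2060*338 - 21 = -696280 - 21 = -696301)
h + F = -696301 + 11315 = -684986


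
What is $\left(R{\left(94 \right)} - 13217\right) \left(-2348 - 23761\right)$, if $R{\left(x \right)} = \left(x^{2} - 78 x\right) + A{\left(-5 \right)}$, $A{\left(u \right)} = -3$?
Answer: $305893044$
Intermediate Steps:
$R{\left(x \right)} = -3 + x^{2} - 78 x$ ($R{\left(x \right)} = \left(x^{2} - 78 x\right) - 3 = -3 + x^{2} - 78 x$)
$\left(R{\left(94 \right)} - 13217\right) \left(-2348 - 23761\right) = \left(\left(-3 + 94^{2} - 7332\right) - 13217\right) \left(-2348 - 23761\right) = \left(\left(-3 + 8836 - 7332\right) - 13217\right) \left(-26109\right) = \left(1501 - 13217\right) \left(-26109\right) = \left(-11716\right) \left(-26109\right) = 305893044$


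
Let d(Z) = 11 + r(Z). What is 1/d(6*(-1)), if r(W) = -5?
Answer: ⅙ ≈ 0.16667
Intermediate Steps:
d(Z) = 6 (d(Z) = 11 - 5 = 6)
1/d(6*(-1)) = 1/6 = ⅙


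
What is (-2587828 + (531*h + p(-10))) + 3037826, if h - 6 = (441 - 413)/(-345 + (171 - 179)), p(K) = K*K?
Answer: 159994384/353 ≈ 4.5324e+5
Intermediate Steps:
p(K) = K²
h = 2090/353 (h = 6 + (441 - 413)/(-345 + (171 - 179)) = 6 + 28/(-345 - 8) = 6 + 28/(-353) = 6 + 28*(-1/353) = 6 - 28/353 = 2090/353 ≈ 5.9207)
(-2587828 + (531*h + p(-10))) + 3037826 = (-2587828 + (531*(2090/353) + (-10)²)) + 3037826 = (-2587828 + (1109790/353 + 100)) + 3037826 = (-2587828 + 1145090/353) + 3037826 = -912358194/353 + 3037826 = 159994384/353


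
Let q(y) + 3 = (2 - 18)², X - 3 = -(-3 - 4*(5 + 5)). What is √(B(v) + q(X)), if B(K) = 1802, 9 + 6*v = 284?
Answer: √2055 ≈ 45.332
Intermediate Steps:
v = 275/6 (v = -3/2 + (⅙)*284 = -3/2 + 142/3 = 275/6 ≈ 45.833)
X = 46 (X = 3 - (-3 - 4*(5 + 5)) = 3 - (-3 - 4*10) = 3 - (-3 - 40) = 3 - 1*(-43) = 3 + 43 = 46)
q(y) = 253 (q(y) = -3 + (2 - 18)² = -3 + (-16)² = -3 + 256 = 253)
√(B(v) + q(X)) = √(1802 + 253) = √2055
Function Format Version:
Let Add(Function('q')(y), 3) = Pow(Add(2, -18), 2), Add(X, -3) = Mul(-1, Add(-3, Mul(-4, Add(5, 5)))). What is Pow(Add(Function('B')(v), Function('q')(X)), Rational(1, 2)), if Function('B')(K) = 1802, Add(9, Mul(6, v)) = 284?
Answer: Pow(2055, Rational(1, 2)) ≈ 45.332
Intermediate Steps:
v = Rational(275, 6) (v = Add(Rational(-3, 2), Mul(Rational(1, 6), 284)) = Add(Rational(-3, 2), Rational(142, 3)) = Rational(275, 6) ≈ 45.833)
X = 46 (X = Add(3, Mul(-1, Add(-3, Mul(-4, Add(5, 5))))) = Add(3, Mul(-1, Add(-3, Mul(-4, 10)))) = Add(3, Mul(-1, Add(-3, -40))) = Add(3, Mul(-1, -43)) = Add(3, 43) = 46)
Function('q')(y) = 253 (Function('q')(y) = Add(-3, Pow(Add(2, -18), 2)) = Add(-3, Pow(-16, 2)) = Add(-3, 256) = 253)
Pow(Add(Function('B')(v), Function('q')(X)), Rational(1, 2)) = Pow(Add(1802, 253), Rational(1, 2)) = Pow(2055, Rational(1, 2))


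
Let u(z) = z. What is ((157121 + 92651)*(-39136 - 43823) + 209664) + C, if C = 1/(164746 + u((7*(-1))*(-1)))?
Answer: -3413785243316051/164753 ≈ -2.0721e+10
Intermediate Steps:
C = 1/164753 (C = 1/(164746 + (7*(-1))*(-1)) = 1/(164746 - 7*(-1)) = 1/(164746 + 7) = 1/164753 ≈ 6.0697e-6)
((157121 + 92651)*(-39136 - 43823) + 209664) + C = ((157121 + 92651)*(-39136 - 43823) + 209664) + 1/164753 = (249772*(-82959) + 209664) + 1/164753 = (-20720835348 + 209664) + 1/164753 = -20720625684 + 1/164753 = -3413785243316051/164753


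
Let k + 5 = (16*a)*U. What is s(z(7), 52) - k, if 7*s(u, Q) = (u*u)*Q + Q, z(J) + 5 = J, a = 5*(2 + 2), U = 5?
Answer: -10905/7 ≈ -1557.9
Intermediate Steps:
a = 20 (a = 5*4 = 20)
z(J) = -5 + J
s(u, Q) = Q/7 + Q*u²/7 (s(u, Q) = ((u*u)*Q + Q)/7 = (u²*Q + Q)/7 = (Q*u² + Q)/7 = (Q + Q*u²)/7 = Q/7 + Q*u²/7)
k = 1595 (k = -5 + (16*20)*5 = -5 + 320*5 = -5 + 1600 = 1595)
s(z(7), 52) - k = (⅐)*52*(1 + (-5 + 7)²) - 1*1595 = (⅐)*52*(1 + 2²) - 1595 = (⅐)*52*(1 + 4) - 1595 = (⅐)*52*5 - 1595 = 260/7 - 1595 = -10905/7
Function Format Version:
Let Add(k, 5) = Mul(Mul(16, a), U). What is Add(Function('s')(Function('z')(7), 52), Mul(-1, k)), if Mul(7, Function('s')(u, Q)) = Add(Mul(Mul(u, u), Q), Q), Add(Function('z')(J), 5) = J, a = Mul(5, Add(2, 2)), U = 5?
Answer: Rational(-10905, 7) ≈ -1557.9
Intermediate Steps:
a = 20 (a = Mul(5, 4) = 20)
Function('z')(J) = Add(-5, J)
Function('s')(u, Q) = Add(Mul(Rational(1, 7), Q), Mul(Rational(1, 7), Q, Pow(u, 2))) (Function('s')(u, Q) = Mul(Rational(1, 7), Add(Mul(Mul(u, u), Q), Q)) = Mul(Rational(1, 7), Add(Mul(Pow(u, 2), Q), Q)) = Mul(Rational(1, 7), Add(Mul(Q, Pow(u, 2)), Q)) = Mul(Rational(1, 7), Add(Q, Mul(Q, Pow(u, 2)))) = Add(Mul(Rational(1, 7), Q), Mul(Rational(1, 7), Q, Pow(u, 2))))
k = 1595 (k = Add(-5, Mul(Mul(16, 20), 5)) = Add(-5, Mul(320, 5)) = Add(-5, 1600) = 1595)
Add(Function('s')(Function('z')(7), 52), Mul(-1, k)) = Add(Mul(Rational(1, 7), 52, Add(1, Pow(Add(-5, 7), 2))), Mul(-1, 1595)) = Add(Mul(Rational(1, 7), 52, Add(1, Pow(2, 2))), -1595) = Add(Mul(Rational(1, 7), 52, Add(1, 4)), -1595) = Add(Mul(Rational(1, 7), 52, 5), -1595) = Add(Rational(260, 7), -1595) = Rational(-10905, 7)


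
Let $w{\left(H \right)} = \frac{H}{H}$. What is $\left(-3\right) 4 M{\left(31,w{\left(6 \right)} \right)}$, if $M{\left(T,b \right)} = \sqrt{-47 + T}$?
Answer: $- 48 i \approx - 48.0 i$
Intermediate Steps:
$w{\left(H \right)} = 1$
$\left(-3\right) 4 M{\left(31,w{\left(6 \right)} \right)} = \left(-3\right) 4 \sqrt{-47 + 31} = - 12 \sqrt{-16} = - 12 \cdot 4 i = - 48 i$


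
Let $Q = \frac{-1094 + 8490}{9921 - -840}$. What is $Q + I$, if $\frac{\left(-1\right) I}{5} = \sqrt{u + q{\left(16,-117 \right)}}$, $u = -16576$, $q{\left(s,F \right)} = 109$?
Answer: $\frac{7396}{10761} - 5 i \sqrt{16467} \approx 0.6873 - 641.62 i$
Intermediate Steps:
$I = - 5 i \sqrt{16467}$ ($I = - 5 \sqrt{-16576 + 109} = - 5 \sqrt{-16467} = - 5 i \sqrt{16467} \approx - 641.62 i$)
$Q = \frac{7396}{10761}$ ($Q = \frac{7396}{9921 + 840} = \frac{7396}{10761} \approx 0.6873$)
$Q + I = \frac{7396}{10761} - 5 i \sqrt{16467}$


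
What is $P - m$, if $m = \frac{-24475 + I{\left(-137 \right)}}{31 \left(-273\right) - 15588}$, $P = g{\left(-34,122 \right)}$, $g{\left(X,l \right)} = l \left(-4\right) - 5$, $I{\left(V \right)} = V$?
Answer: $- \frac{3960585}{8017} \approx -494.02$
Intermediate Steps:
$g{\left(X,l \right)} = -5 - 4 l$ ($g{\left(X,l \right)} = - 4 l - 5 = -5 - 4 l$)
$P = -493$ ($P = -5 - 488 = -493$)
$m = \frac{8204}{8017}$ ($m = \frac{-24475 - 137}{31 \left(-273\right) - 15588} = - \frac{24612}{-8463 - 15588} = - \frac{24612}{-24051} = \left(-24612\right) \left(- \frac{1}{24051}\right) = \frac{8204}{8017} \approx 1.0233$)
$P - m = -493 - \frac{8204}{8017} = - \frac{3960585}{8017}$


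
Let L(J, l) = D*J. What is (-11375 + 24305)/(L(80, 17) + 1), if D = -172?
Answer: -12930/13759 ≈ -0.93975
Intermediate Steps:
L(J, l) = -172*J
(-11375 + 24305)/(L(80, 17) + 1) = (-11375 + 24305)/(-172*80 + 1) = 12930/(-13760 + 1) = 12930/(-13759) = 12930*(-1/13759) = -12930/13759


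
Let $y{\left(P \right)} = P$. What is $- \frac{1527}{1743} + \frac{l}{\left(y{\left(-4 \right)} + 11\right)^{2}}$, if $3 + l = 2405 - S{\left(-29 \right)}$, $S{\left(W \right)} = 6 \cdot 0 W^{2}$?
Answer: $\frac{195803}{4067} \approx 48.144$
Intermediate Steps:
$S{\left(W \right)} = 0$ ($S{\left(W \right)} = 0 W^{2} = 0$)
$l = 2402$ ($l = -3 + \left(2405 - 0\right) = -3 + \left(2405 + 0\right) = -3 + 2405 = 2402$)
$- \frac{1527}{1743} + \frac{l}{\left(y{\left(-4 \right)} + 11\right)^{2}} = - \frac{1527}{1743} + \frac{2402}{\left(-4 + 11\right)^{2}} = \left(-1527\right) \frac{1}{1743} + \frac{2402}{7^{2}} = - \frac{509}{581} + \frac{2402}{49} = \frac{195803}{4067}$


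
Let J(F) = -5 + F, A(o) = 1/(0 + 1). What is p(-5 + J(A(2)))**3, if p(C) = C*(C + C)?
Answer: 4251528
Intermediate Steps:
A(o) = 1 (A(o) = 1/1 = 1)
p(C) = 2*C**2 (p(C) = C*(2*C) = 2*C**2)
p(-5 + J(A(2)))**3 = (2*(-5 + (-5 + 1))**2)**3 = (2*(-5 - 4)**2)**3 = (2*(-9)**2)**3 = (2*81)**3 = 162**3 = 4251528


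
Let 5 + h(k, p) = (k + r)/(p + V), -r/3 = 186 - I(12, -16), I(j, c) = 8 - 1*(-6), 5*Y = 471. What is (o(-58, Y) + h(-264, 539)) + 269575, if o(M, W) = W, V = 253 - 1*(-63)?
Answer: 76854037/285 ≈ 2.6966e+5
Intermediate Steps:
Y = 471/5 (Y = (⅕)*471 = 471/5 ≈ 94.200)
V = 316 (V = 253 + 63 = 316)
I(j, c) = 14 (I(j, c) = 8 + 6 = 14)
r = -516 (r = -3*(186 - 1*14) = -3*(186 - 14) = -3*172 = -516)
h(k, p) = -5 + (-516 + k)/(316 + p) (h(k, p) = -5 + (k - 516)/(p + 316) = -5 + (-516 + k)/(316 + p))
(o(-58, Y) + h(-264, 539)) + 269575 = (471/5 + (-2096 - 264 - 5*539)/(316 + 539)) + 269575 = (471/5 + (-2096 - 264 - 2695)/855) + 269575 = (471/5 + (1/855)*(-5055)) + 269575 = (471/5 - 337/57) + 269575 = 25162/285 + 269575 = 76854037/285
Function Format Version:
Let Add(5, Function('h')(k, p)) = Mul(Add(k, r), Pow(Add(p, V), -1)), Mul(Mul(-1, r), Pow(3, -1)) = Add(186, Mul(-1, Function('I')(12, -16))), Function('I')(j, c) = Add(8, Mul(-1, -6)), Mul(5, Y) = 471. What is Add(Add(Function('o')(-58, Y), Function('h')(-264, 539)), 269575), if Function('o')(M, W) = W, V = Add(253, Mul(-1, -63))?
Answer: Rational(76854037, 285) ≈ 2.6966e+5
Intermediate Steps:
Y = Rational(471, 5) (Y = Mul(Rational(1, 5), 471) = Rational(471, 5) ≈ 94.200)
V = 316 (V = Add(253, 63) = 316)
Function('I')(j, c) = 14 (Function('I')(j, c) = Add(8, 6) = 14)
r = -516 (r = Mul(-3, Add(186, Mul(-1, 14))) = Mul(-3, Add(186, -14)) = Mul(-3, 172) = -516)
Function('h')(k, p) = Add(-5, Mul(Pow(Add(316, p), -1), Add(-516, k))) (Function('h')(k, p) = Add(-5, Mul(Add(k, -516), Pow(Add(p, 316), -1))) = Add(-5, Mul(Add(-516, k), Pow(Add(316, p), -1))) = Add(-5, Mul(Pow(Add(316, p), -1), Add(-516, k))))
Add(Add(Function('o')(-58, Y), Function('h')(-264, 539)), 269575) = Add(Add(Rational(471, 5), Mul(Pow(Add(316, 539), -1), Add(-2096, -264, Mul(-5, 539)))), 269575) = Add(Add(Rational(471, 5), Mul(Pow(855, -1), Add(-2096, -264, -2695))), 269575) = Add(Add(Rational(471, 5), Mul(Rational(1, 855), -5055)), 269575) = Add(Add(Rational(471, 5), Rational(-337, 57)), 269575) = Add(Rational(25162, 285), 269575) = Rational(76854037, 285)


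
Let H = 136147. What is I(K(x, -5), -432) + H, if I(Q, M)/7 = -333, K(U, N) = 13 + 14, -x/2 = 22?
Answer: 133816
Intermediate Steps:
x = -44 (x = -2*22 = -44)
K(U, N) = 27
I(Q, M) = -2331 (I(Q, M) = 7*(-333) = -2331)
I(K(x, -5), -432) + H = -2331 + 136147 = 133816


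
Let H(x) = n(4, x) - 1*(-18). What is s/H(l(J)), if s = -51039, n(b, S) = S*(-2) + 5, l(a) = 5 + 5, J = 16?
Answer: -17013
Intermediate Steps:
l(a) = 10
n(b, S) = 5 - 2*S (n(b, S) = -2*S + 5 = 5 - 2*S)
H(x) = 23 - 2*x (H(x) = (5 - 2*x) - 1*(-18) = (5 - 2*x) + 18 = 23 - 2*x)
s/H(l(J)) = -51039/(23 - 2*10) = -51039/(23 - 20) = -51039/3 = -51039*1/3 = -17013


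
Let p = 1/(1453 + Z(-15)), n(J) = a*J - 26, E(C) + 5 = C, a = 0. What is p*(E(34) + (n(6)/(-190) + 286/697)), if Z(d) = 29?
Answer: 978233/49065315 ≈ 0.019937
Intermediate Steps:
E(C) = -5 + C
n(J) = -26 (n(J) = 0*J - 26 = 0 - 26 = -26)
p = 1/1482 (p = 1/(1453 + 29) = 1/1482 ≈ 0.00067476)
p*(E(34) + (n(6)/(-190) + 286/697)) = ((-5 + 34) + (-26/(-190) + 286/697))/1482 = (29 + (-26*(-1/190) + 286*(1/697)))/1482 = (29 + (13/95 + 286/697))/1482 = (29 + 36231/66215)/1482 = (1/1482)*(1956466/66215) = 978233/49065315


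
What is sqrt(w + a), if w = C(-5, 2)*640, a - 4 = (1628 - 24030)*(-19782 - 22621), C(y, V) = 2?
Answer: sqrt(949913290) ≈ 30821.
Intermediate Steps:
a = 949912010 (a = 4 + (1628 - 24030)*(-19782 - 22621) = 4 - 22402*(-42403) = 4 + 949912006 = 949912010)
w = 1280 (w = 2*640 = 1280)
sqrt(w + a) = sqrt(1280 + 949912010) = sqrt(949913290)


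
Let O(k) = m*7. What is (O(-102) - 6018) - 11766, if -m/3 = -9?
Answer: -17595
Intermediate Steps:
m = 27 (m = -3*(-9) = 27)
O(k) = 189 (O(k) = 27*7 = 189)
(O(-102) - 6018) - 11766 = (189 - 6018) - 11766 = -5829 - 11766 = -17595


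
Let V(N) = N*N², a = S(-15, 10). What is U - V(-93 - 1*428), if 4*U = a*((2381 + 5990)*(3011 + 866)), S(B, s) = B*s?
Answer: -2151236003/2 ≈ -1.0756e+9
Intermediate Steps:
a = -150 (a = -15*10 = -150)
V(N) = N³
U = -2434077525/2 (U = (-150*(2381 + 5990)*(3011 + 866))/4 = (-1255650*3877)/4 = (-150*32454367)/4 = (¼)*(-4868155050) = -2434077525/2 ≈ -1.2170e+9)
U - V(-93 - 1*428) = -2434077525/2 - (-93 - 1*428)³ = -2434077525/2 - (-93 - 428)³ = -2434077525/2 - 1*(-521)³ = -2434077525/2 - 1*(-141420761) = -2434077525/2 + 141420761 = -2151236003/2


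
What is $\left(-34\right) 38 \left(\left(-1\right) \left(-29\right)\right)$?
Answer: $-37468$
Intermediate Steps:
$\left(-34\right) 38 \left(\left(-1\right) \left(-29\right)\right) = \left(-1292\right) 29 = -37468$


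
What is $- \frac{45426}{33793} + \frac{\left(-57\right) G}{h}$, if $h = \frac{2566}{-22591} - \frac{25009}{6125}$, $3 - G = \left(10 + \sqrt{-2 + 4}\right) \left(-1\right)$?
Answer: $\frac{1146162612176327}{6541142822239} + \frac{2629027625 \sqrt{2}}{193565023} \approx 194.43$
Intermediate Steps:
$G = 13 + \sqrt{2}$ ($G = 3 - \left(10 + \sqrt{-2 + 4}\right) \left(-1\right) = 3 - \left(10 + \sqrt{2}\right) \left(-1\right) = 3 - \left(-10 - \sqrt{2}\right) = 3 + \left(10 + \sqrt{2}\right) = 13 + \sqrt{2} \approx 14.414$)
$h = - \frac{580695069}{138369875}$ ($h = 2566 \left(- \frac{1}{22591}\right) - \frac{25009}{6125} = - \frac{2566}{22591} - \frac{25009}{6125} = - \frac{580695069}{138369875} \approx -4.1967$)
$- \frac{45426}{33793} + \frac{\left(-57\right) G}{h} = - \frac{45426}{33793} + \frac{\left(-57\right) \left(13 + \sqrt{2}\right)}{- \frac{580695069}{138369875}} = \left(-45426\right) \frac{1}{33793} + \left(-741 - 57 \sqrt{2}\right) \left(- \frac{138369875}{580695069}\right) = - \frac{45426}{33793} + \left(\frac{34177359125}{193565023} + \frac{2629027625 \sqrt{2}}{193565023}\right) = \frac{1146162612176327}{6541142822239} + \frac{2629027625 \sqrt{2}}{193565023}$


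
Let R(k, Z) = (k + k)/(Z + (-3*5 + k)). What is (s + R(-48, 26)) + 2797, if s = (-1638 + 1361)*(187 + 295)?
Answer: -4836433/37 ≈ -1.3071e+5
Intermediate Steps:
R(k, Z) = 2*k/(-15 + Z + k) (R(k, Z) = (2*k)/(Z + (-15 + k)) = (2*k)/(-15 + Z + k) = 2*k/(-15 + Z + k))
s = -133514 (s = -277*482 = -133514)
(s + R(-48, 26)) + 2797 = (-133514 + 2*(-48)/(-15 + 26 - 48)) + 2797 = (-133514 + 2*(-48)/(-37)) + 2797 = (-133514 + 2*(-48)*(-1/37)) + 2797 = (-133514 + 96/37) + 2797 = -4939922/37 + 2797 = -4836433/37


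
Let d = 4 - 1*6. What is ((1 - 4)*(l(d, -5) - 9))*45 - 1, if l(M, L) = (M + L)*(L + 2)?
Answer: -1621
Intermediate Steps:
d = -2 (d = 4 - 6 = -2)
l(M, L) = (2 + L)*(L + M) (l(M, L) = (L + M)*(2 + L) = (2 + L)*(L + M))
((1 - 4)*(l(d, -5) - 9))*45 - 1 = ((1 - 4)*(((-5)**2 + 2*(-5) + 2*(-2) - 5*(-2)) - 9))*45 - 1 = -3*((25 - 10 - 4 + 10) - 9)*45 - 1 = -3*(21 - 9)*45 - 1 = -3*12*45 - 1 = -36*45 - 1 = -1620 - 1 = -1621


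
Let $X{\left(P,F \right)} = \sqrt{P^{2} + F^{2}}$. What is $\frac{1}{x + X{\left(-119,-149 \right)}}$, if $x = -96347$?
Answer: $- \frac{96347}{9282708047} - \frac{\sqrt{36362}}{9282708047} \approx -1.04 \cdot 10^{-5}$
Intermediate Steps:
$X{\left(P,F \right)} = \sqrt{F^{2} + P^{2}}$
$\frac{1}{x + X{\left(-119,-149 \right)}} = \frac{1}{-96347 + \sqrt{\left(-149\right)^{2} + \left(-119\right)^{2}}} = \frac{1}{-96347 + \sqrt{22201 + 14161}} = \frac{1}{-96347 + \sqrt{36362}}$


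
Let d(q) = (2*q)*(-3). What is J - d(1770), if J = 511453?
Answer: 522073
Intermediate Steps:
d(q) = -6*q
J - d(1770) = 511453 - (-6)*1770 = 511453 - 1*(-10620) = 511453 + 10620 = 522073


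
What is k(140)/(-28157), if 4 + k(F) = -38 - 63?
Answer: 105/28157 ≈ 0.0037291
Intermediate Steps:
k(F) = -105 (k(F) = -4 + (-38 - 63) = -4 - 101 = -105)
k(140)/(-28157) = -105/(-28157) = -105*(-1/28157) = 105/28157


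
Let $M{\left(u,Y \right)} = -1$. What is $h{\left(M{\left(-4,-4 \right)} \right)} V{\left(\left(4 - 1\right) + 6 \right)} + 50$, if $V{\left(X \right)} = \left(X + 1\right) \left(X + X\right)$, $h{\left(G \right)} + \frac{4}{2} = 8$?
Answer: $1130$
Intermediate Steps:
$h{\left(G \right)} = 6$ ($h{\left(G \right)} = -2 + 8 = 6$)
$V{\left(X \right)} = 2 X \left(1 + X\right)$ ($V{\left(X \right)} = \left(1 + X\right) 2 X = 2 X \left(1 + X\right)$)
$h{\left(M{\left(-4,-4 \right)} \right)} V{\left(\left(4 - 1\right) + 6 \right)} + 50 = 6 \cdot 2 \left(\left(4 - 1\right) + 6\right) \left(1 + \left(\left(4 - 1\right) + 6\right)\right) + 50 = 6 \cdot 2 \left(3 + 6\right) \left(1 + \left(3 + 6\right)\right) + 50 = 6 \cdot 2 \cdot 9 \left(1 + 9\right) + 50 = 6 \cdot 2 \cdot 9 \cdot 10 + 50 = 6 \cdot 180 + 50 = 1080 + 50 = 1130$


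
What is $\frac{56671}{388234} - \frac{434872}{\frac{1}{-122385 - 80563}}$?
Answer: $\frac{34264136228806175}{388234} \approx 8.8256 \cdot 10^{10}$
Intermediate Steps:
$\frac{56671}{388234} - \frac{434872}{\frac{1}{-122385 - 80563}} = 56671 \cdot \frac{1}{388234} - \frac{434872}{\frac{1}{-202948}} = \frac{56671}{388234} - \frac{434872}{- \frac{1}{202948}} = \frac{56671}{388234} - -88256402656 = \frac{56671}{388234} + 88256402656 = \frac{34264136228806175}{388234}$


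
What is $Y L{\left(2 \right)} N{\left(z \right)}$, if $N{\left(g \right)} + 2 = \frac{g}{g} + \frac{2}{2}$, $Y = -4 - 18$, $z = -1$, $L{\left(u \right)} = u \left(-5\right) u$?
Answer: $0$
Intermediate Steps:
$L{\left(u \right)} = - 5 u^{2}$ ($L{\left(u \right)} = - 5 u u = - 5 u^{2}$)
$Y = -22$ ($Y = -4 - 18 = -22$)
$N{\left(g \right)} = 0$ ($N{\left(g \right)} = -2 + \left(\frac{g}{g} + \frac{2}{2}\right) = -2 + \left(1 + 2 \cdot \frac{1}{2}\right) = -2 + \left(1 + 1\right) = -2 + 2 = 0$)
$Y L{\left(2 \right)} N{\left(z \right)} = - 22 \left(- 5 \cdot 2^{2}\right) 0 = - 22 \left(\left(-5\right) 4\right) 0 = \left(-22\right) \left(-20\right) 0 = 440 \cdot 0 = 0$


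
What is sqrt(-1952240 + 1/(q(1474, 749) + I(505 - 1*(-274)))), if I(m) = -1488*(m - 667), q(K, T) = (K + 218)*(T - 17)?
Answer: I*sqrt(140188388072569167)/267972 ≈ 1397.2*I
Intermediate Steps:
q(K, T) = (-17 + T)*(218 + K) (q(K, T) = (218 + K)*(-17 + T) = (-17 + T)*(218 + K))
I(m) = 992496 - 1488*m (I(m) = -1488*(-667 + m) = 992496 - 1488*m)
sqrt(-1952240 + 1/(q(1474, 749) + I(505 - 1*(-274)))) = sqrt(-1952240 + 1/((-3706 - 17*1474 + 218*749 + 1474*749) + (992496 - 1488*(505 - 1*(-274))))) = sqrt(-1952240 + 1/((-3706 - 25058 + 163282 + 1104026) + (992496 - 1488*(505 + 274)))) = sqrt(-1952240 + 1/(1238544 + (992496 - 1488*779))) = sqrt(-1952240 + 1/(1238544 + (992496 - 1159152))) = sqrt(-1952240 + 1/(1238544 - 166656)) = sqrt(-1952240 + 1/1071888) = sqrt(-2092582629119/1071888) = I*sqrt(140188388072569167)/267972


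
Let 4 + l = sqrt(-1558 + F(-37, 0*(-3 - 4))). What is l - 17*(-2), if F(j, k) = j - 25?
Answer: 30 + 18*I*sqrt(5) ≈ 30.0 + 40.249*I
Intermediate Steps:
F(j, k) = -25 + j
l = -4 + 18*I*sqrt(5) (l = -4 + sqrt(-1558 + (-25 - 37)) = -4 + sqrt(-1558 - 62) = -4 + sqrt(-1620) = -4 + 18*I*sqrt(5) ≈ -4.0 + 40.249*I)
l - 17*(-2) = (-4 + 18*I*sqrt(5)) - 17*(-2) = (-4 + 18*I*sqrt(5)) + 34 = 30 + 18*I*sqrt(5)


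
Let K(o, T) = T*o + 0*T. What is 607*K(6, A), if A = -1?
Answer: -3642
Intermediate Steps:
K(o, T) = T*o (K(o, T) = T*o + 0 = T*o)
607*K(6, A) = 607*(-1*6) = 607*(-6) = -3642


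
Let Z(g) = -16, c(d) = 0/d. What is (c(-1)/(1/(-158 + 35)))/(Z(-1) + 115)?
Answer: 0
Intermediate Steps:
c(d) = 0
(c(-1)/(1/(-158 + 35)))/(Z(-1) + 115) = (0/(1/(-158 + 35)))/(-16 + 115) = (0/(1/(-123)))/99 = (0/(-1/123))*(1/99) = (0*(-123))*(1/99) = 0*(1/99) = 0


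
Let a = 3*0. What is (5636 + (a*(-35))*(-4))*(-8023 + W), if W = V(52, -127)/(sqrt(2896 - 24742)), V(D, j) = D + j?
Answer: -45217628 + 70450*I*sqrt(21846)/3641 ≈ -4.5218e+7 + 2859.9*I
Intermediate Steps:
a = 0
W = 25*I*sqrt(21846)/7282 (W = (52 - 127)/(sqrt(2896 - 24742)) = -75*(-I*sqrt(21846)/21846) = -(-25)*I*sqrt(21846)/7282 = 25*I*sqrt(21846)/7282 ≈ 0.50743*I)
(5636 + (a*(-35))*(-4))*(-8023 + W) = (5636 + (0*(-35))*(-4))*(-8023 + 25*I*sqrt(21846)/7282) = (5636 + 0*(-4))*(-8023 + 25*I*sqrt(21846)/7282) = (5636 + 0)*(-8023 + 25*I*sqrt(21846)/7282) = 5636*(-8023 + 25*I*sqrt(21846)/7282) = -45217628 + 70450*I*sqrt(21846)/3641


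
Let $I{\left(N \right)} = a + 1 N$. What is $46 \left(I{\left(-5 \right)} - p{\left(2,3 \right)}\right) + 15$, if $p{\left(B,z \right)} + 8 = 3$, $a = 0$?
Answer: $15$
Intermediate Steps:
$p{\left(B,z \right)} = -5$ ($p{\left(B,z \right)} = -8 + 3 = -5$)
$I{\left(N \right)} = N$ ($I{\left(N \right)} = 0 + 1 N = 0 + N = N$)
$46 \left(I{\left(-5 \right)} - p{\left(2,3 \right)}\right) + 15 = 46 \left(-5 - -5\right) + 15 = 46 \left(-5 + 5\right) + 15 = 46 \cdot 0 + 15 = 0 + 15 = 15$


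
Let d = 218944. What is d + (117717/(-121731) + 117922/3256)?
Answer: 14465628219469/66059356 ≈ 2.1898e+5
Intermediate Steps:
d + (117717/(-121731) + 117922/3256) = 218944 + (117717/(-121731) + 117922/3256) = 218944 + (117717*(-1/121731) + 117922*(1/3256)) = 218944 + (-39239/40577 + 58961/1628) = 218944 + 2328579405/66059356 = 14465628219469/66059356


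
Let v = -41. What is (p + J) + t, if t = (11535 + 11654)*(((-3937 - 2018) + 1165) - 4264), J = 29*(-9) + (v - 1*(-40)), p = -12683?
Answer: -209966151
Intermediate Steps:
J = -262 (J = 29*(-9) + (-41 - 1*(-40)) = -261 + (-41 + 40) = -261 - 1 = -262)
t = -209953206 (t = 23189*((-5955 + 1165) - 4264) = 23189*(-4790 - 4264) = 23189*(-9054) = -209953206)
(p + J) + t = (-12683 - 262) - 209953206 = -12945 - 209953206 = -209966151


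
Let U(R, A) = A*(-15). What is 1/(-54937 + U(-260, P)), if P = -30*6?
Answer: -1/52237 ≈ -1.9144e-5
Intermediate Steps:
P = -180
U(R, A) = -15*A
1/(-54937 + U(-260, P)) = 1/(-54937 - 15*(-180)) = 1/(-54937 + 2700) = 1/(-52237) = -1/52237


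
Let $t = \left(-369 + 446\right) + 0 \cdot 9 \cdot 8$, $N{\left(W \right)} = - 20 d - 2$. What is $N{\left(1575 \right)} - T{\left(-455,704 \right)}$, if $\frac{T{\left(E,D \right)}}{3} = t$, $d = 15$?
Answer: $-533$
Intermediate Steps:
$N{\left(W \right)} = -302$ ($N{\left(W \right)} = \left(-20\right) 15 - 2 = -300 - 2 = -302$)
$t = 77$ ($t = 77 + 0 \cdot 8 = 77 + 0 = 77$)
$T{\left(E,D \right)} = 231$ ($T{\left(E,D \right)} = 3 \cdot 77 = 231$)
$N{\left(1575 \right)} - T{\left(-455,704 \right)} = -302 - 231 = -533$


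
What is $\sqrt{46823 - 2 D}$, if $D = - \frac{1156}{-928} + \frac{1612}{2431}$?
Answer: $\frac{\sqrt{5507608046215}}{10846} \approx 216.38$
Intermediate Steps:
$D = \frac{82811}{43384}$ ($D = \left(-1156\right) \left(- \frac{1}{928}\right) + 1612 \cdot \frac{1}{2431} = \frac{289}{232} + \frac{124}{187} = \frac{82811}{43384} \approx 1.9088$)
$\sqrt{46823 - 2 D} = \sqrt{46823 - \frac{82811}{21692}} = \sqrt{\frac{1015601705}{21692}} = \frac{\sqrt{5507608046215}}{10846}$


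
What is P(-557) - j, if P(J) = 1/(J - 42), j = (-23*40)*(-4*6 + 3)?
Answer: -11572681/599 ≈ -19320.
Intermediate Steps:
j = 19320 (j = -920*(-24 + 3) = -920*(-21) = 19320)
P(J) = 1/(-42 + J)
P(-557) - j = 1/(-42 - 557) - 1*19320 = 1/(-599) - 19320 = -1/599 - 19320 = -11572681/599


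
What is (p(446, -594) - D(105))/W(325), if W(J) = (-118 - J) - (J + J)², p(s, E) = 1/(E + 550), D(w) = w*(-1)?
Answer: -4619/18609492 ≈ -0.00024821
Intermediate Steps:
D(w) = -w
p(s, E) = 1/(550 + E)
W(J) = -118 - J - 4*J² (W(J) = (-118 - J) - (2*J)² = (-118 - J) - 4*J² = -118 - J - 4*J²)
(p(446, -594) - D(105))/W(325) = (1/(550 - 594) - (-1)*105)/(-118 - 1*325 - 4*325²) = (1/(-44) - 1*(-105))/(-118 - 325 - 4*105625) = (-1/44 + 105)/(-118 - 325 - 422500) = (4619/44)/(-422943) = (4619/44)*(-1/422943) = -4619/18609492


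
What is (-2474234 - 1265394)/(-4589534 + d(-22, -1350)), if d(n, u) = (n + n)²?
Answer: 1869814/2293799 ≈ 0.81516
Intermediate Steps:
d(n, u) = 4*n² (d(n, u) = (2*n)² = 4*n²)
(-2474234 - 1265394)/(-4589534 + d(-22, -1350)) = (-2474234 - 1265394)/(-4589534 + 4*(-22)²) = -3739628/(-4589534 + 4*484) = -3739628/(-4589534 + 1936) = -3739628/(-4587598) = -3739628*(-1/4587598) = 1869814/2293799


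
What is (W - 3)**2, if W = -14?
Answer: 289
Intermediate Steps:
(W - 3)**2 = (-14 - 3)**2 = (-17)**2 = 289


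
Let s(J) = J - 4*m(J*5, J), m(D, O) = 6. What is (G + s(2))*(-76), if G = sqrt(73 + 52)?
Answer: 1672 - 380*sqrt(5) ≈ 822.29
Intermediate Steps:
s(J) = -24 + J (s(J) = J - 4*6 = J - 24 = -24 + J)
G = 5*sqrt(5) (G = sqrt(125) = 5*sqrt(5) ≈ 11.180)
(G + s(2))*(-76) = (5*sqrt(5) + (-24 + 2))*(-76) = (5*sqrt(5) - 22)*(-76) = (-22 + 5*sqrt(5))*(-76) = 1672 - 380*sqrt(5)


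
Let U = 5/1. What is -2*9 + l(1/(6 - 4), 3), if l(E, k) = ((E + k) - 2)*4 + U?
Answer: -7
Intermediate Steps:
U = 5 (U = 5*1 = 5)
l(E, k) = -3 + 4*E + 4*k (l(E, k) = ((E + k) - 2)*4 + 5 = (-2 + E + k)*4 + 5 = (-8 + 4*E + 4*k) + 5 = -3 + 4*E + 4*k)
-2*9 + l(1/(6 - 4), 3) = -2*9 + (-3 + 4/(6 - 4) + 4*3) = -18 + (-3 + 4/2 + 12) = -18 + (-3 + 4*(½) + 12) = -18 + (-3 + 2 + 12) = -18 + 11 = -7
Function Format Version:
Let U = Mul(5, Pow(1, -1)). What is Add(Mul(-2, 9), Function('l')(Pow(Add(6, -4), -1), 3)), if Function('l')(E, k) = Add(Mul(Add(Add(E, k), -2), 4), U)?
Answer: -7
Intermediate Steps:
U = 5 (U = Mul(5, 1) = 5)
Function('l')(E, k) = Add(-3, Mul(4, E), Mul(4, k)) (Function('l')(E, k) = Add(Mul(Add(Add(E, k), -2), 4), 5) = Add(Mul(Add(-2, E, k), 4), 5) = Add(Add(-8, Mul(4, E), Mul(4, k)), 5) = Add(-3, Mul(4, E), Mul(4, k)))
Add(Mul(-2, 9), Function('l')(Pow(Add(6, -4), -1), 3)) = Add(Mul(-2, 9), Add(-3, Mul(4, Pow(Add(6, -4), -1)), Mul(4, 3))) = Add(-18, Add(-3, Mul(4, Pow(2, -1)), 12)) = Add(-18, Add(-3, Mul(4, Rational(1, 2)), 12)) = Add(-18, Add(-3, 2, 12)) = Add(-18, 11) = -7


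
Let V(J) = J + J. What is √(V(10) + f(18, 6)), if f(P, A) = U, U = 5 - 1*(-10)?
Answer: √35 ≈ 5.9161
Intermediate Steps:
V(J) = 2*J
U = 15 (U = 5 + 10 = 15)
f(P, A) = 15
√(V(10) + f(18, 6)) = √(2*10 + 15) = √(20 + 15) = √35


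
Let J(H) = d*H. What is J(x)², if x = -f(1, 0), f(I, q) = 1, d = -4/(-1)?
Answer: 16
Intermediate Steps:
d = 4 (d = -4*(-1) = 4)
x = -1 (x = -1*1 = -1)
J(H) = 4*H
J(x)² = (4*(-1))² = (-4)² = 16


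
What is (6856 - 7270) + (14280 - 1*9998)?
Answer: 3868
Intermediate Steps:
(6856 - 7270) + (14280 - 1*9998) = -414 + (14280 - 9998) = -414 + 4282 = 3868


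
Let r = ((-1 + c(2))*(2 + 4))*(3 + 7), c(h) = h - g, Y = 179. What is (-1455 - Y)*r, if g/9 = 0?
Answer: -98040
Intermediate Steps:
g = 0 (g = 9*0 = 0)
c(h) = h (c(h) = h - 1*0 = h + 0 = h)
r = 60 (r = ((-1 + 2)*(2 + 4))*(3 + 7) = (1*6)*10 = 6*10 = 60)
(-1455 - Y)*r = (-1455 - 1*179)*60 = (-1455 - 179)*60 = -1634*60 = -98040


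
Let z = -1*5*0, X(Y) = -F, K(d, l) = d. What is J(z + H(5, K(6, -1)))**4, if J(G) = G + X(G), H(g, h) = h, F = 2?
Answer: 256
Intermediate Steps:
X(Y) = -2 (X(Y) = -1*2 = -2)
z = 0 (z = -5*0 = 0)
J(G) = -2 + G (J(G) = G - 2 = -2 + G)
J(z + H(5, K(6, -1)))**4 = (-2 + (0 + 6))**4 = (-2 + 6)**4 = 4**4 = 256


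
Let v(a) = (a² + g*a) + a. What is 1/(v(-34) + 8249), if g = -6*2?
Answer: 1/9779 ≈ 0.00010226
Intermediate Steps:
g = -12
v(a) = a² - 11*a (v(a) = (a² - 12*a) + a = a² - 11*a)
1/(v(-34) + 8249) = 1/(-34*(-11 - 34) + 8249) = 1/(-34*(-45) + 8249) = 1/(1530 + 8249) = 1/9779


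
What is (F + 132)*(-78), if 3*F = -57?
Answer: -8814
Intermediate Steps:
F = -19 (F = (1/3)*(-57) = -19)
(F + 132)*(-78) = (-19 + 132)*(-78) = 113*(-78) = -8814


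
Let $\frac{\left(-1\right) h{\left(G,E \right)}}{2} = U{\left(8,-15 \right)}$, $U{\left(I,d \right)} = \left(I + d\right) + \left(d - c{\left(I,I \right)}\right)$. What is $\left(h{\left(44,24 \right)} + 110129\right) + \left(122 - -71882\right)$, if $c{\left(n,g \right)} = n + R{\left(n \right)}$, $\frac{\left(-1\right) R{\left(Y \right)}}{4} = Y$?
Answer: $182129$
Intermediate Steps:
$R{\left(Y \right)} = - 4 Y$
$c{\left(n,g \right)} = - 3 n$ ($c{\left(n,g \right)} = n - 4 n = - 3 n$)
$U{\left(I,d \right)} = 2 d + 4 I$ ($U{\left(I,d \right)} = \left(I + d\right) + \left(d - - 3 I\right) = \left(I + d\right) + \left(d + 3 I\right) = 2 d + 4 I$)
$h{\left(G,E \right)} = -4$ ($h{\left(G,E \right)} = - 2 \left(2 \left(-15\right) + 4 \cdot 8\right) = - 2 \left(-30 + 32\right) = \left(-2\right) 2 = -4$)
$\left(h{\left(44,24 \right)} + 110129\right) + \left(122 - -71882\right) = \left(-4 + 110129\right) + \left(122 - -71882\right) = 110125 + \left(122 + 71882\right) = 110125 + 72004 = 182129$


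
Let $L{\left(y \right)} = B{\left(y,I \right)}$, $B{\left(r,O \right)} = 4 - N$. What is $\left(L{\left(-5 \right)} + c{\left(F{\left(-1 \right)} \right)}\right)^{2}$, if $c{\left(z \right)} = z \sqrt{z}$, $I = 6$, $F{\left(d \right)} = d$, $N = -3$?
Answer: $\left(7 - i\right)^{2} \approx 48.0 - 14.0 i$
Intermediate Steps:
$c{\left(z \right)} = z^{\frac{3}{2}}$
$B{\left(r,O \right)} = 7$ ($B{\left(r,O \right)} = 4 - -3 = 4 + 3 = 7$)
$L{\left(y \right)} = 7$
$\left(L{\left(-5 \right)} + c{\left(F{\left(-1 \right)} \right)}\right)^{2} = \left(7 + \left(-1\right)^{\frac{3}{2}}\right)^{2} = \left(7 - i\right)^{2}$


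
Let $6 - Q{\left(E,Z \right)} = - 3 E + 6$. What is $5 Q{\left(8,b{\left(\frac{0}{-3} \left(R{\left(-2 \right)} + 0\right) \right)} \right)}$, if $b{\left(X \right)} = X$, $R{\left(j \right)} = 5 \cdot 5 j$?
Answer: $120$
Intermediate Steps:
$R{\left(j \right)} = 25 j$
$Q{\left(E,Z \right)} = 3 E$ ($Q{\left(E,Z \right)} = 6 - \left(- 3 E + 6\right) = 6 - \left(6 - 3 E\right) = 6 + \left(-6 + 3 E\right) = 3 E$)
$5 Q{\left(8,b{\left(\frac{0}{-3} \left(R{\left(-2 \right)} + 0\right) \right)} \right)} = 5 \cdot 3 \cdot 8 = 5 \cdot 24 = 120$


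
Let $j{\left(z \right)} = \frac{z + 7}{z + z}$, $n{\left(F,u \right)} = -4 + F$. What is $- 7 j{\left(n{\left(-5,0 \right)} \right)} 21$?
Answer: $- \frac{49}{3} \approx -16.333$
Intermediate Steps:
$j{\left(z \right)} = \frac{7 + z}{2 z}$
$- 7 j{\left(n{\left(-5,0 \right)} \right)} 21 = - 7 \frac{7 - 9}{2 \left(-4 - 5\right)} 21 = - 7 \frac{7 - 9}{2 \left(-9\right)} 21 = - 7 \cdot \frac{1}{2} \left(- \frac{1}{9}\right) \left(-2\right) 21 = \left(-7\right) \frac{1}{9} \cdot 21 = \left(- \frac{7}{9}\right) 21 = - \frac{49}{3}$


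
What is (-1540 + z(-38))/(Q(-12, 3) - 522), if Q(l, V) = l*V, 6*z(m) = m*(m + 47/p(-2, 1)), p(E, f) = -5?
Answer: 6199/2790 ≈ 2.2219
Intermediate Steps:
z(m) = m*(-47/5 + m)/6 (z(m) = (m*(m + 47/(-5)))/6 = (m*(m + 47*(-1/5)))/6 = (m*(m - 47/5))/6 = (m*(-47/5 + m))/6 = m*(-47/5 + m)/6)
Q(l, V) = V*l
(-1540 + z(-38))/(Q(-12, 3) - 522) = (-1540 + (1/30)*(-38)*(-47 + 5*(-38)))/(3*(-12) - 522) = (-1540 + (1/30)*(-38)*(-47 - 190))/(-36 - 522) = (-1540 + (1/30)*(-38)*(-237))/(-558) = (-1540 + 1501/5)*(-1/558) = -6199/5*(-1/558) = 6199/2790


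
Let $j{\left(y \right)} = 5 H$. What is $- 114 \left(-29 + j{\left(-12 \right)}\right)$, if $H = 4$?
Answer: $1026$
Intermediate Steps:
$j{\left(y \right)} = 20$ ($j{\left(y \right)} = 5 \cdot 4 = 20$)
$- 114 \left(-29 + j{\left(-12 \right)}\right) = - 114 \left(-29 + 20\right) = \left(-114\right) \left(-9\right) = 1026$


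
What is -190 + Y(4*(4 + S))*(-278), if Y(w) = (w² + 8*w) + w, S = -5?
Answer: 5370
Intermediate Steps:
Y(w) = w² + 9*w
-190 + Y(4*(4 + S))*(-278) = -190 + ((4*(4 - 5))*(9 + 4*(4 - 5)))*(-278) = -190 + ((4*(-1))*(9 + 4*(-1)))*(-278) = -190 - 4*(9 - 4)*(-278) = -190 - 4*5*(-278) = -190 - 20*(-278) = -190 + 5560 = 5370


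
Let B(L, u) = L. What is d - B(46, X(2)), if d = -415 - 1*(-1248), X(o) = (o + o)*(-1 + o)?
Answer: 787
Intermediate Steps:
X(o) = 2*o*(-1 + o) (X(o) = (2*o)*(-1 + o) = 2*o*(-1 + o))
d = 833 (d = -415 + 1248 = 833)
d - B(46, X(2)) = 833 - 1*46 = 833 - 46 = 787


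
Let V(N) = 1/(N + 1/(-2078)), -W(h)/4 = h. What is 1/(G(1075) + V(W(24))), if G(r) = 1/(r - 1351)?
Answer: -55058964/773017 ≈ -71.226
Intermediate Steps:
W(h) = -4*h
V(N) = 1/(-1/2078 + N) (V(N) = 1/(N - 1/2078) = 1/(-1/2078 + N))
G(r) = 1/(-1351 + r)
1/(G(1075) + V(W(24))) = 1/(1/(-1351 + 1075) + 2078/(-1 + 2078*(-4*24))) = 1/(1/(-276) + 2078/(-1 + 2078*(-96))) = 1/(-1/276 + 2078/(-1 - 199488)) = 1/(-1/276 + 2078/(-199489)) = 1/(-1/276 + 2078*(-1/199489)) = 1/(-1/276 - 2078/199489) = 1/(-773017/55058964) = -55058964/773017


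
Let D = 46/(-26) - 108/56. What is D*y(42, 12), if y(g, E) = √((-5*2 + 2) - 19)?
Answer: -2019*I*√3/182 ≈ -19.214*I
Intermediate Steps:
D = -673/182 (D = 46*(-1/26) - 108*1/56 = -23/13 - 27/14 = -673/182 ≈ -3.6978)
y(g, E) = 3*I*√3 (y(g, E) = √((-10 + 2) - 19) = √(-8 - 19) = √(-27) = 3*I*√3)
D*y(42, 12) = -2019*I*√3/182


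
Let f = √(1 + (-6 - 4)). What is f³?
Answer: -27*I ≈ -27.0*I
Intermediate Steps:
f = 3*I (f = √(1 - 10) = √(-9) = 3*I ≈ 3.0*I)
f³ = (3*I)³ = -27*I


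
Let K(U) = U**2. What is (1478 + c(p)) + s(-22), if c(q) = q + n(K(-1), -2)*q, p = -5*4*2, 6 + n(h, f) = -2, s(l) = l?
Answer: 1736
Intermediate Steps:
n(h, f) = -8 (n(h, f) = -6 - 2 = -8)
p = -40 (p = -20*2 = -40)
c(q) = -7*q (c(q) = q - 8*q = -7*q)
(1478 + c(p)) + s(-22) = (1478 - 7*(-40)) - 22 = (1478 + 280) - 22 = 1758 - 22 = 1736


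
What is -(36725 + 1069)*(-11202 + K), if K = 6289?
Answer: 185681922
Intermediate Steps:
-(36725 + 1069)*(-11202 + K) = -(36725 + 1069)*(-11202 + 6289) = -37794*(-4913) = -1*(-185681922) = 185681922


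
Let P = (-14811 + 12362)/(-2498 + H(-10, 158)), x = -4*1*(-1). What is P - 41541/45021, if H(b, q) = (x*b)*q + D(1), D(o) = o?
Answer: -85336856/132316719 ≈ -0.64494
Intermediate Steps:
x = 4 (x = -4*(-1) = 4)
H(b, q) = 1 + 4*b*q (H(b, q) = (4*b)*q + 1 = 4*b*q + 1 = 1 + 4*b*q)
P = 2449/8817 (P = (-14811 + 12362)/(-2498 + (1 + 4*(-10)*158)) = -2449/(-2498 + (1 - 6320)) = -2449/(-2498 - 6319) = -2449/(-8817) = -2449*(-1/8817) = 2449/8817 ≈ 0.27776)
P - 41541/45021 = 2449/8817 - 41541/45021 = 2449/8817 - 1*13847/15007 = 2449/8817 - 13847/15007 = -85336856/132316719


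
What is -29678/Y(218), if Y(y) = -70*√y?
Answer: 14839*√218/7630 ≈ 28.715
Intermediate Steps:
-29678/Y(218) = -29678*(-√218/15260) = -(-14839)*√218/7630 = 14839*√218/7630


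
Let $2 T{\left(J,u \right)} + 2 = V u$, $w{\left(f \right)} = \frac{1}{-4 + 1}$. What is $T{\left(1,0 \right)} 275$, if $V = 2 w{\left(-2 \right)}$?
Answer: $-275$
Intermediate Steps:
$w{\left(f \right)} = - \frac{1}{3}$ ($w{\left(f \right)} = \frac{1}{-3} = - \frac{1}{3}$)
$V = - \frac{2}{3}$ ($V = 2 \left(- \frac{1}{3}\right) = - \frac{2}{3} \approx -0.66667$)
$T{\left(J,u \right)} = -1 - \frac{u}{3}$ ($T{\left(J,u \right)} = -1 + \frac{\left(- \frac{2}{3}\right) u}{2} = -1 - \frac{u}{3}$)
$T{\left(1,0 \right)} 275 = \left(-1 - 0\right) 275 = \left(-1 + 0\right) 275 = \left(-1\right) 275 = -275$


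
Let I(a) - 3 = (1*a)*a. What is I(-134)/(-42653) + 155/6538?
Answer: -110804727/278865314 ≈ -0.39734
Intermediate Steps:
I(a) = 3 + a² (I(a) = 3 + (1*a)*a = 3 + a*a = 3 + a²)
I(-134)/(-42653) + 155/6538 = (3 + (-134)²)/(-42653) + 155/6538 = (3 + 17956)*(-1/42653) + 155*(1/6538) = 17959*(-1/42653) + 155/6538 = -17959/42653 + 155/6538 = -110804727/278865314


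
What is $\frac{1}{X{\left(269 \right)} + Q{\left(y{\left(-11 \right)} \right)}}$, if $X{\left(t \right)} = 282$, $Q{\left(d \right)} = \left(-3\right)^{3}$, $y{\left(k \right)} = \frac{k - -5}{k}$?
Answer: $\frac{1}{255} \approx 0.0039216$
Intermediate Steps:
$y{\left(k \right)} = \frac{5 + k}{k}$ ($y{\left(k \right)} = \frac{k + 5}{k} = \frac{5 + k}{k}$)
$Q{\left(d \right)} = -27$
$\frac{1}{X{\left(269 \right)} + Q{\left(y{\left(-11 \right)} \right)}} = \frac{1}{282 - 27} = \frac{1}{255}$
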